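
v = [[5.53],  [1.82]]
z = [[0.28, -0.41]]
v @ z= [[1.55,-2.27], [0.51,-0.75]]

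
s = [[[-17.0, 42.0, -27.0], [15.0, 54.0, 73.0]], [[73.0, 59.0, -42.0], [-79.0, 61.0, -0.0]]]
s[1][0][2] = -42.0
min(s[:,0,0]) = -17.0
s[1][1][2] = -0.0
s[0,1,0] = 15.0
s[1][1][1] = 61.0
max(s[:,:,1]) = 61.0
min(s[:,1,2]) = -0.0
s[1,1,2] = -0.0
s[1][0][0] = 73.0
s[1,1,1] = 61.0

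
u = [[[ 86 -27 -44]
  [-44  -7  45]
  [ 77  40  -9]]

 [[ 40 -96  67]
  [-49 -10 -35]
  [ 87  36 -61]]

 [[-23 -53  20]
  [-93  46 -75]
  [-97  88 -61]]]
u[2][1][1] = 46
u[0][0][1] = -27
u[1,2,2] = -61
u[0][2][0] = 77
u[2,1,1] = 46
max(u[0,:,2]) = 45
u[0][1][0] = -44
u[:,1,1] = [-7, -10, 46]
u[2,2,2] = -61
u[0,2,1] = 40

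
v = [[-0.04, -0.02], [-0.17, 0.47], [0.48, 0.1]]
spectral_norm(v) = 0.53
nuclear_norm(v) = 0.99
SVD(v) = [[-0.04, 0.08],[-0.75, -0.67],[0.67, -0.74]] @ diag([0.5296621377808582, 0.4600630606790887]) @ [[0.85, -0.53], [-0.53, -0.85]]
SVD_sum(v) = [[-0.02, 0.01], [-0.33, 0.21], [0.3, -0.19]] + [[-0.02, -0.03], [0.16, 0.26], [0.18, 0.29]]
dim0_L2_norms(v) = [0.51, 0.48]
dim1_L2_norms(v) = [0.04, 0.5, 0.49]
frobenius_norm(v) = 0.70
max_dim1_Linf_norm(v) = 0.48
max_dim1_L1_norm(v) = 0.64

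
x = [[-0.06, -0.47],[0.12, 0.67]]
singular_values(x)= [0.83, 0.02]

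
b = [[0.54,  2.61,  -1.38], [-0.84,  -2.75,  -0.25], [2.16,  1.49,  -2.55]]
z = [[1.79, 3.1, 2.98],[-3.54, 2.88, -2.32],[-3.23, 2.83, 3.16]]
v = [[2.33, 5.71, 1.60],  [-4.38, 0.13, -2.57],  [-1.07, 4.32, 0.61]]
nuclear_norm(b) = 8.11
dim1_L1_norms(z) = [7.87, 8.74, 9.22]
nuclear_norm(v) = 13.57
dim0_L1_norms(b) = [3.54, 6.85, 4.18]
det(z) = 83.82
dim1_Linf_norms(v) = [5.71, 4.38, 4.32]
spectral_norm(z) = 6.49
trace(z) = 7.83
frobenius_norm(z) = 8.74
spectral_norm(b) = 4.97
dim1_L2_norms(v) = [6.37, 5.08, 4.49]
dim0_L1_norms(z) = [8.56, 8.81, 8.46]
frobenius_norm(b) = 5.54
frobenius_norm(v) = 9.30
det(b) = -9.48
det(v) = 26.96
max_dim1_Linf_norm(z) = 3.54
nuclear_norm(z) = 14.24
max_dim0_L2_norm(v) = 7.16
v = z + b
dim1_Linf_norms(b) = [2.61, 2.75, 2.55]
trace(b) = -4.76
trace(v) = 3.07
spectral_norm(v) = 7.65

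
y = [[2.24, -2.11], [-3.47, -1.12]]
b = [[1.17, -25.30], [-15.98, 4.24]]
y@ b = [[36.34, -65.62],  [13.84, 83.04]]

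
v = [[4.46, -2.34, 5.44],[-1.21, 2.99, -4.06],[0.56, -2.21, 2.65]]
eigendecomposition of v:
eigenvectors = [[-0.83, 0.94, -0.4], [0.47, 0.22, 0.67], [-0.3, -0.25, 0.62]]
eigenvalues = [7.71, 2.46, -0.07]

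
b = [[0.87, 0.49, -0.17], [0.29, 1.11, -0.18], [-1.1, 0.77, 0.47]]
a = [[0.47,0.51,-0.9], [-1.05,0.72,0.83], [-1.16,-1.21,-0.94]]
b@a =[[0.09,1.0,-0.22], [-0.82,1.16,0.83], [-1.87,-0.58,1.19]]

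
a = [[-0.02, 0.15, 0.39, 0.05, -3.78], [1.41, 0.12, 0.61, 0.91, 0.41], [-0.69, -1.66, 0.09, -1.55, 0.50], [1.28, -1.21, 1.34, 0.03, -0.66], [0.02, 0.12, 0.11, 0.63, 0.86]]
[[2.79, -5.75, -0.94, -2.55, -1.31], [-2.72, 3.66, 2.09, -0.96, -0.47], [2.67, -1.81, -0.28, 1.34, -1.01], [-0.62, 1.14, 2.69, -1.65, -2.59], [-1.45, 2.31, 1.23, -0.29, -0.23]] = a@[[-0.56, 1.04, -0.03, 0.29, 0.59], [-1.35, -0.21, -0.93, 0.2, 0.83], [-1.61, 0.41, 1.35, -1.03, -1.64], [-0.43, 1.46, 1.39, -1.09, -0.53], [-0.96, 1.57, 0.37, 0.56, 0.2]]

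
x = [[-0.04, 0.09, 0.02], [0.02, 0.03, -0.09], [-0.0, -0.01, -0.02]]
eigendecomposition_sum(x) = [[0.01, 0.04, -0.04], [0.01, 0.04, -0.05], [-0.0, -0.01, 0.01]] + [[-0.04, 0.05, 0.13], [0.01, -0.01, -0.03], [0.00, -0.00, -0.01]] + [[-0.00, -0.00, -0.06], [-0.0, -0.0, -0.01], [-0.0, -0.0, -0.02]]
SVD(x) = [[-0.98, 0.17, -0.13], [0.15, 0.98, 0.16], [0.15, 0.14, -0.98]] @ diag([0.10142798961586066, 0.0981167714005862, 0.009244570969491646]) @ [[0.41, -0.84, -0.35],[0.13, 0.44, -0.89],[0.90, 0.32, 0.29]]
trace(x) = -0.03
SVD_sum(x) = [[-0.04, 0.08, 0.04], [0.01, -0.01, -0.01], [0.01, -0.01, -0.01]] + [[0.00,0.01,-0.01],[0.01,0.04,-0.09],[0.0,0.01,-0.01]] + [[-0.0, -0.0, -0.0],  [0.00, 0.0, 0.0],  [-0.01, -0.0, -0.0]]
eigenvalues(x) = [0.06, -0.07, -0.02]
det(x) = 0.00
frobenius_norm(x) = 0.14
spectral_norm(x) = 0.10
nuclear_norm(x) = 0.21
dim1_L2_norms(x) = [0.1, 0.1, 0.02]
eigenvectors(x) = [[0.66, -0.96, 0.95],[0.75, 0.26, 0.11],[-0.09, 0.06, 0.28]]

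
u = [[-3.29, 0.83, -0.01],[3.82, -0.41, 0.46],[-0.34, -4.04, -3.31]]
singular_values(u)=[5.27, 5.1, 0.0]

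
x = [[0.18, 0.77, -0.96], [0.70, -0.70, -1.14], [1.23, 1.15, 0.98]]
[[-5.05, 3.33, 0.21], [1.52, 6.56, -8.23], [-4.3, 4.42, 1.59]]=x@[[-0.22,5.48,-4.19], [-4.72,0.04,3.99], [1.43,-2.41,2.2]]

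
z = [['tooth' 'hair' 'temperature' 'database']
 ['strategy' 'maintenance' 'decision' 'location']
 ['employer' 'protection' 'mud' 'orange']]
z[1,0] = 'strategy'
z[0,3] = 'database'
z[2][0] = 'employer'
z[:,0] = ['tooth', 'strategy', 'employer']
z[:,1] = ['hair', 'maintenance', 'protection']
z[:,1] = ['hair', 'maintenance', 'protection']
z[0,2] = 'temperature'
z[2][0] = 'employer'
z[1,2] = 'decision'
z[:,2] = ['temperature', 'decision', 'mud']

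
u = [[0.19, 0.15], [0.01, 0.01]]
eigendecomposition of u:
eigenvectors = [[1.0, -0.62], [0.05, 0.78]]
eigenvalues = [0.2, 0.0]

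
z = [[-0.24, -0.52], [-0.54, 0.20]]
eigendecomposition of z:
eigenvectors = [[-0.83, 0.55], [-0.56, -0.84]]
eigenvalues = [-0.59, 0.55]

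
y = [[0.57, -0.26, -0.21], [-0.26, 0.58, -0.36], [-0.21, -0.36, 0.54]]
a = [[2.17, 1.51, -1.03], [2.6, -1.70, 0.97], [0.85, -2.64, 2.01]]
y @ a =[[0.38, 1.86, -1.26], [0.64, -0.43, 0.11], [-0.93, -1.13, 0.95]]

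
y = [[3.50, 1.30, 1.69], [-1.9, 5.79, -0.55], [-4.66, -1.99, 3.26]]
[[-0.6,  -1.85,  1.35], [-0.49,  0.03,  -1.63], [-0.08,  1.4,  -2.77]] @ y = [[-4.88, -14.18, 4.40], [5.82, 2.78, -6.16], [9.97, 13.51, -9.94]]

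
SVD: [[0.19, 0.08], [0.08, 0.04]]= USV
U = [[-0.92, -0.40],[-0.4, 0.92]]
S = [0.22, 0.01]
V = [[-0.92, -0.4], [-0.40, 0.92]]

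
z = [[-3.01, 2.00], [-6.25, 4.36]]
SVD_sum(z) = [[-2.97, 2.05],[-6.27, 4.33]] + [[-0.04, -0.05], [0.02, 0.03]]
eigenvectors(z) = [[-0.6, -0.39], [-0.8, -0.92]]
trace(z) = 1.35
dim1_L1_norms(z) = [5.01, 10.61]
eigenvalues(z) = [-0.36, 1.71]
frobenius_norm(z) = 8.43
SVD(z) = [[-0.43, -0.90], [-0.9, 0.43]] @ diag([8.433666617717964, 0.0739417418622994]) @ [[0.82, -0.57], [0.57, 0.82]]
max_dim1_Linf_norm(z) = 6.25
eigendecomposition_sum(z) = [[-0.83,0.35], [-1.09,0.46]] + [[-2.18, 1.65], [-5.16, 3.9]]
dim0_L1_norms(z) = [9.26, 6.36]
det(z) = -0.62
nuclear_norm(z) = 8.51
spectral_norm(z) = 8.43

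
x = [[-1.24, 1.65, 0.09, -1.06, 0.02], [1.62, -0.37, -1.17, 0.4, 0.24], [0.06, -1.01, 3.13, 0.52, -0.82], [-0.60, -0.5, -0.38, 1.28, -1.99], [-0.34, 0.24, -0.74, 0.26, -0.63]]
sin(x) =[[0.01, 0.48, 0.31, -0.46, 0.29], [0.40, -0.01, 0.1, 0.27, -0.50], [0.2, 0.24, -0.36, -0.12, 0.1], [-0.27, -0.38, -0.6, 1.12, -1.67], [-0.10, -0.10, -0.11, 0.40, -0.67]]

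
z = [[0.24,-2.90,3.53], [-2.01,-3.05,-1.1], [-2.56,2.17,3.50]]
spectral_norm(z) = 5.29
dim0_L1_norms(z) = [4.81, 8.12, 8.13]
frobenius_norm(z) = 7.68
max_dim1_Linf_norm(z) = 3.53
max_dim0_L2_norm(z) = 5.09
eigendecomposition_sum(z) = [[0.59+1.58j, -0.30-1.14j, 1.71-1.26j], [-0.30-0.60j, 0.17+0.44j, -0.63+0.58j], [(-1.32+1.07j), 0.99-0.65j, (1.75+1.24j)]] + [[0.59-1.58j, -0.30+1.14j, (1.71+1.26j)], [-0.30+0.60j, (0.17-0.44j), (-0.63-0.58j)], [-1.32-1.07j, 0.99+0.65j, 1.75-1.24j]] + [[-0.95+0.00j,(-2.29-0j),0.10+0.00j], [-1.40+0.00j,-3.39-0.00j,0.15+0.00j], [(0.08-0j),(0.19+0j),(-0.01-0j)]]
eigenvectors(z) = [[(0.21-0.64j), (0.21+0.64j), (-0.56+0j)], [-0.06+0.27j, -0.06-0.27j, -0.83+0.00j], [0.68+0.00j, (0.68-0j), 0.05+0.00j]]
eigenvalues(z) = [(2.52+3.25j), (2.52-3.25j), (-4.35+0j)]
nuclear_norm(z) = 12.96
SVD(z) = [[0.54, 0.69, -0.47], [-0.15, 0.63, 0.76], [0.83, -0.34, 0.45]] @ diag([5.294047330037011, 4.725620311472884, 2.9385669192861514]) @ [[-0.32, 0.13, 0.94], [-0.05, -0.99, 0.12], [-0.95, 0.01, -0.32]]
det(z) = -73.52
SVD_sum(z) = [[-0.92, 0.36, 2.7], [0.25, -0.1, -0.73], [-1.40, 0.55, 4.11]] + [[-0.16, -3.25, 0.38], [-0.15, -2.97, 0.35], [0.08, 1.61, -0.19]] + [[1.32, -0.01, 0.45],[-2.11, 0.02, -0.72],[-1.24, 0.01, -0.42]]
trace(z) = 0.69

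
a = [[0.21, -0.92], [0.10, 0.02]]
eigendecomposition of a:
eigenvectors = [[0.95+0.00j, (0.95-0j)],[0.10-0.30j, 0.10+0.30j]]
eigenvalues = [(0.12+0.29j), (0.12-0.29j)]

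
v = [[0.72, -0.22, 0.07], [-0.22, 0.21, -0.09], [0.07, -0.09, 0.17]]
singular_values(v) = [0.82, 0.2, 0.08]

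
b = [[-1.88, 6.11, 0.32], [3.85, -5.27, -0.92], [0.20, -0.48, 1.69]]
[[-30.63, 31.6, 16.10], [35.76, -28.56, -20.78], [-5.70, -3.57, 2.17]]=b@[[2.8, -0.76, -2.49], [-3.9, 4.97, 1.76], [-4.81, -0.61, 2.08]]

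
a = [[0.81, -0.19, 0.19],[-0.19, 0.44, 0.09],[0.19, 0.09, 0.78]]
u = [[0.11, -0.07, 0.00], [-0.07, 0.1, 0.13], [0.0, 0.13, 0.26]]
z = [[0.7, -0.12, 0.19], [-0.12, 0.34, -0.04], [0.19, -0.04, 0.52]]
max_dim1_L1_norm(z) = 1.01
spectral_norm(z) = 0.85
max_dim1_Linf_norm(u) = 0.26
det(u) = -0.00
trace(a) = 2.03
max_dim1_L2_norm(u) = 0.29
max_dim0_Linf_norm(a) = 0.81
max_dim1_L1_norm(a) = 1.19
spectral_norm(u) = 0.34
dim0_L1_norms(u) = [0.18, 0.3, 0.39]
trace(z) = 1.56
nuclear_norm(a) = 2.03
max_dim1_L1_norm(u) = 0.39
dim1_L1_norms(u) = [0.18, 0.3, 0.39]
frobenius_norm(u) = 0.37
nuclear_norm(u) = 0.48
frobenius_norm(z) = 0.99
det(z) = 0.10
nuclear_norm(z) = 1.56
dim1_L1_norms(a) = [1.19, 0.72, 1.06]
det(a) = 0.22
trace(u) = 0.47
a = u + z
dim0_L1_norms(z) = [1.01, 0.5, 0.75]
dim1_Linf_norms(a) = [0.81, 0.44, 0.78]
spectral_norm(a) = 1.00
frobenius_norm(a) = 1.27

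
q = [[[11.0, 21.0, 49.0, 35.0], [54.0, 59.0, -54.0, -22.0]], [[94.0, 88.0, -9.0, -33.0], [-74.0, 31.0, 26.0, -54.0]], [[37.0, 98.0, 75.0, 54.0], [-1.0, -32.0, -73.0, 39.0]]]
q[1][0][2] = -9.0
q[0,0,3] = 35.0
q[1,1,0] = -74.0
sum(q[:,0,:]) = 520.0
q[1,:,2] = [-9.0, 26.0]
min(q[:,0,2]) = -9.0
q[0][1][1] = 59.0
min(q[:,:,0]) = -74.0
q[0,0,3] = 35.0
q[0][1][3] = -22.0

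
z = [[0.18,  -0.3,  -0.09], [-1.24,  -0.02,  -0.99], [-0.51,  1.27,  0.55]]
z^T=[[0.18, -1.24, -0.51],[-0.3, -0.02, 1.27],[-0.09, -0.99, 0.55]]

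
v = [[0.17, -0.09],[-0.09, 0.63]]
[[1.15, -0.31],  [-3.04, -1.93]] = v @ [[4.57,-3.7], [-4.18,-3.59]]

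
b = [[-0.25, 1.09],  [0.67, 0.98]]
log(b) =[[-0.22+2.49j, 0.37-1.63j], [(0.23-1j), 0.20+0.65j]]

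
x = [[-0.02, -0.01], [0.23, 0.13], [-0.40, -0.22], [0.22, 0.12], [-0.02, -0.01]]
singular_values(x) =[0.58, 0.0]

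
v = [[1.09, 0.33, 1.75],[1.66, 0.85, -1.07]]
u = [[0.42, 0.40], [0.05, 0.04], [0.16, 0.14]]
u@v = [[1.12, 0.48, 0.31], [0.12, 0.05, 0.04], [0.41, 0.17, 0.13]]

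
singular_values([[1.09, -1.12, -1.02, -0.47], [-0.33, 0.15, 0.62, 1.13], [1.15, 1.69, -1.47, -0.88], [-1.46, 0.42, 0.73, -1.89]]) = [2.95, 2.66, 1.81, 0.0]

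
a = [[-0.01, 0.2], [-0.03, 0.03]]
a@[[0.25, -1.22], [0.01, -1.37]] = [[-0.00, -0.26], [-0.01, -0.00]]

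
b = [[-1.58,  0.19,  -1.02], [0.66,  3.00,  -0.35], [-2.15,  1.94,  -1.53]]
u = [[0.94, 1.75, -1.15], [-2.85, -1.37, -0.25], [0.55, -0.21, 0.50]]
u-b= [[2.52, 1.56, -0.13], [-3.51, -4.37, 0.1], [2.7, -2.15, 2.03]]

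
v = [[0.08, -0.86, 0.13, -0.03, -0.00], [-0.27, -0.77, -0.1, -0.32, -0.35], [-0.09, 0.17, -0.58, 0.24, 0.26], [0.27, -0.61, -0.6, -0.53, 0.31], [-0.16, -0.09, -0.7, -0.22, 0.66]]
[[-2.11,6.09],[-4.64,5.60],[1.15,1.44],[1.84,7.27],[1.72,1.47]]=v @ [[6.06, 4.68], [2.90, -7.62], [-0.96, -5.95], [-0.77, 2.28], [3.19, -3.23]]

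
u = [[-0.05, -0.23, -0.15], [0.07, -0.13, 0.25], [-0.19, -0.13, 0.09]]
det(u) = 0.02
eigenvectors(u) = [[(0.67+0j), 0.00-0.62j, 0.00+0.62j], [(-0.34+0j), (-0.66+0j), -0.66-0.00j], [(-0.66+0j), (0.06-0.43j), 0.06+0.43j]]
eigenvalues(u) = [(0.22+0j), (-0.15+0.23j), (-0.15-0.23j)]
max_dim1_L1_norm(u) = 0.45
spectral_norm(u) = 0.32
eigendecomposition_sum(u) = [[(0.09+0j), -0.01+0.00j, -0.13+0.00j], [(-0.04+0j), (0.01+0j), (0.06+0j)], [(-0.09+0j), (0.01+0j), 0.12+0.00j]] + [[-0.07+0.05j, (-0.11-0.06j), -0.01+0.09j], [(0.06+0.07j), (-0.07+0.12j), 0.09+0.01j], [(-0.05+0.03j), -0.07-0.05j, -0.02+0.06j]] + [[(-0.07-0.05j), -0.11+0.06j, -0.01-0.09j], [0.06-0.07j, (-0.07-0.12j), (0.09-0.01j)], [-0.05-0.03j, (-0.07+0.05j), -0.02-0.06j]]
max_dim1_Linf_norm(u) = 0.25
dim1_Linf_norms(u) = [0.23, 0.25, 0.19]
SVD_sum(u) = [[-0.03, -0.09, 0.06], [-0.06, -0.17, 0.12], [-0.06, -0.16, 0.11]] + [[-0.09,  -0.10,  -0.20],[0.07,  0.08,  0.15],[-0.02,  -0.02,  -0.04]] + [[0.07,-0.04,-0.01],[0.07,-0.03,-0.01],[-0.11,0.06,0.02]]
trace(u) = -0.09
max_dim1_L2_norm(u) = 0.29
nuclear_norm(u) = 0.79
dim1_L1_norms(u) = [0.43, 0.45, 0.41]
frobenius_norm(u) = 0.47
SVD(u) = [[0.36, 0.79, 0.49], [0.68, -0.59, 0.45], [0.64, 0.17, -0.75]] @ diag([0.3211790167677202, 0.30281308755433906, 0.16866615900627108]) @ [[-0.29, -0.79, 0.54],[-0.37, -0.42, -0.83],[0.88, -0.44, -0.17]]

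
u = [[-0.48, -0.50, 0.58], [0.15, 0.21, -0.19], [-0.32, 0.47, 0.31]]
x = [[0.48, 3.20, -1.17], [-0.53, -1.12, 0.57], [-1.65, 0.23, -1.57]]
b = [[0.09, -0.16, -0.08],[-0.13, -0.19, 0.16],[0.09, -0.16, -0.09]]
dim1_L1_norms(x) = [4.85, 2.22, 3.45]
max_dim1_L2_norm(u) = 0.9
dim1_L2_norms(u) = [0.9, 0.32, 0.65]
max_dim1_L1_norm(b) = 0.48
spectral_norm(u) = 0.97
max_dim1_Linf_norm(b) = 0.19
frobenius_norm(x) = 4.35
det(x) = -2.59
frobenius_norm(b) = 0.40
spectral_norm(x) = 3.73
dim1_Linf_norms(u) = [0.58, 0.21, 0.47]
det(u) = -0.00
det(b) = 0.00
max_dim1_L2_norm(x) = 3.44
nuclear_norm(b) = 0.57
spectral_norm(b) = 0.30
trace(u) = 0.04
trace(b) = -0.19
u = x @ b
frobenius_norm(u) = 1.16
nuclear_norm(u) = 1.60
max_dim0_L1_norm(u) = 1.18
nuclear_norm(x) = 6.26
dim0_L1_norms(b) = [0.31, 0.51, 0.33]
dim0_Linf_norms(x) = [1.65, 3.2, 1.57]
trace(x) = -2.21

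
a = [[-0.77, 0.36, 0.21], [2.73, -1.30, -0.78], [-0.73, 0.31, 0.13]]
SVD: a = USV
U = [[-0.26, -0.06, -0.96], [0.93, -0.26, -0.24], [-0.24, -0.96, 0.13]]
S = [3.34, 0.08, 0.0]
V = [[0.88, -0.41, -0.24],[0.38, 0.29, 0.88],[0.29, 0.86, -0.41]]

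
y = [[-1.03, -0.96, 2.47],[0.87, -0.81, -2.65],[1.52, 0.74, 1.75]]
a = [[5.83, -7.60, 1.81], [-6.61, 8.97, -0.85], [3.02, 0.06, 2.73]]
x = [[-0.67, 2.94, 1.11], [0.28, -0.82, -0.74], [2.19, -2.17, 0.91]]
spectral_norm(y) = 4.08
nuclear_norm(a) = 18.95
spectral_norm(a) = 14.96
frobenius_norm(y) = 4.74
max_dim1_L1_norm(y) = 4.46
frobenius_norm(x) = 4.69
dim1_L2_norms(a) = [9.75, 11.17, 4.07]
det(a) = -24.32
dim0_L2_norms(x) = [2.31, 3.74, 1.61]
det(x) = -2.62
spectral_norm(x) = 4.24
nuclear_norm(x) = 6.52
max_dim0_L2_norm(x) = 3.74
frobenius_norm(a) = 15.38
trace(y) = -0.09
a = y @ x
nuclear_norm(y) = 7.31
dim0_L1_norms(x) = [3.14, 5.93, 2.76]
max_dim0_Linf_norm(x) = 2.94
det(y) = 9.40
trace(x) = -0.58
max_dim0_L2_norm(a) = 11.76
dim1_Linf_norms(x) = [2.94, 0.82, 2.19]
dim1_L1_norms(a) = [15.24, 16.43, 5.81]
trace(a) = 17.53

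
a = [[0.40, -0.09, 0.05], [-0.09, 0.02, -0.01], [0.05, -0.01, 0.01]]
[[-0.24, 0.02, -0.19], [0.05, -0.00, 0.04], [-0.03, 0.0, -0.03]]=a@ [[-0.69, 0.05, -0.55], [-0.50, 0.04, -0.40], [-0.21, 0.01, -0.17]]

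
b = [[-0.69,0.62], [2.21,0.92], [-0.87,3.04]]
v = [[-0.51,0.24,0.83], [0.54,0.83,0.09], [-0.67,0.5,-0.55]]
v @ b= [[0.16, 2.43], [1.38, 1.37], [2.05, -1.63]]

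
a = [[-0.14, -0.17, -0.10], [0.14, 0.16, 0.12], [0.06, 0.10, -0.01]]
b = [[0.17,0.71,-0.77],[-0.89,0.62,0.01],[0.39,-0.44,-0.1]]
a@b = [[0.09, -0.16, 0.12],[-0.07, 0.15, -0.12],[-0.08, 0.11, -0.04]]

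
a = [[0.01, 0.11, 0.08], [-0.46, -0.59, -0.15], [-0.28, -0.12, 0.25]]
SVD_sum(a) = [[0.06, 0.07, 0.01], [-0.49, -0.57, -0.07], [-0.16, -0.19, -0.02]] + [[-0.04,0.02,0.08], [0.04,-0.02,-0.08], [-0.12,0.07,0.27]] + [[-0.02,0.01,-0.01],[-0.00,0.00,-0.00],[0.00,-0.00,0.00]]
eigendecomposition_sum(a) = [[0.14,0.14,0.01],[-0.61,-0.63,-0.06],[-0.05,-0.05,-0.0]] + [[-0.09,  -0.02,  0.01], [0.09,  0.02,  -0.01], [-0.05,  -0.01,  0.01]] + [[-0.04, -0.01, 0.05],  [0.06, 0.02, -0.08],  [-0.19, -0.06, 0.25]]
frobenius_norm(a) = 0.87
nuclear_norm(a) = 1.16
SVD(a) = [[-0.12, 0.28, 0.95],[0.94, -0.27, 0.20],[0.31, 0.92, -0.23]] @ diag([0.803738924987404, 0.330827510399786, 0.02563003751015037]) @ [[-0.65, -0.76, -0.09], [-0.4, 0.24, 0.89], [-0.65, 0.61, -0.46]]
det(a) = 0.01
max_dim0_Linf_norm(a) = 0.59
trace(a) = -0.33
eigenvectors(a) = [[0.22, -0.66, 0.2], [-0.97, 0.67, -0.29], [-0.07, -0.34, 0.94]]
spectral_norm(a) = 0.80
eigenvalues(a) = [-0.5, -0.06, 0.23]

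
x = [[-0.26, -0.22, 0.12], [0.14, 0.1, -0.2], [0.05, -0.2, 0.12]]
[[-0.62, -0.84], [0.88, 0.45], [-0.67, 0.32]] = x@[[-0.19, 3.76], [0.81, -0.59], [-4.12, 0.10]]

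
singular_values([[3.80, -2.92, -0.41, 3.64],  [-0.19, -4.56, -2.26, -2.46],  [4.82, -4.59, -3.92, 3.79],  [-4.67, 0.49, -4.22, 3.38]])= [10.51, 7.23, 5.42, 1.26]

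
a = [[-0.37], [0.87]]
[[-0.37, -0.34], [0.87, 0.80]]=a @ [[1.00, 0.92]]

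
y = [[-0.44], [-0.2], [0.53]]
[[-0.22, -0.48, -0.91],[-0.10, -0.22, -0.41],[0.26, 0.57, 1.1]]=y@ [[0.49, 1.08, 2.07]]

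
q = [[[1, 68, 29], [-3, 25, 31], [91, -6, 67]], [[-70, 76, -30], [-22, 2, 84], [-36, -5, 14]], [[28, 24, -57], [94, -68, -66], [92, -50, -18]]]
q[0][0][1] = 68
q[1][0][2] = -30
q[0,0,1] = 68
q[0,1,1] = 25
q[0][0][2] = 29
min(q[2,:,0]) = 28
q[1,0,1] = 76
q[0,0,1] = 68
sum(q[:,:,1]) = 66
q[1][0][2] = -30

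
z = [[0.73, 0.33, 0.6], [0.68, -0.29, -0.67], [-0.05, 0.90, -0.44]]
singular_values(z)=[1.0, 1.0, 1.0]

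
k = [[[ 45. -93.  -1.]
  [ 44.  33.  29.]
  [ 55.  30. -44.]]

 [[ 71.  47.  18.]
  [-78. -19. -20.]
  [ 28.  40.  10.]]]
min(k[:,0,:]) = -93.0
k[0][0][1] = -93.0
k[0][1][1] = 33.0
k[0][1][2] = 29.0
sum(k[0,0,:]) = -49.0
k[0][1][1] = 33.0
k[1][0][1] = 47.0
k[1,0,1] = 47.0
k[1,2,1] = 40.0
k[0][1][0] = 44.0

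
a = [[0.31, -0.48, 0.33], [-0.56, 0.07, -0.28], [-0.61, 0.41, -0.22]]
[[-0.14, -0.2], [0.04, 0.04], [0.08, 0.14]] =a@[[0.07,0.06], [0.15,0.34], [-0.26,-0.17]]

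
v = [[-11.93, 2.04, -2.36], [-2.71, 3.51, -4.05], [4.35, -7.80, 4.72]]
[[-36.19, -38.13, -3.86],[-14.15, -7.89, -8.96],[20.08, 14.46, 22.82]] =v @ [[2.70, 3.24, -0.13], [-0.10, -0.38, -3.38], [1.60, -0.55, -0.63]]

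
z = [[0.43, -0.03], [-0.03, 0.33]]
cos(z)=[[0.91, 0.01], [0.01, 0.95]]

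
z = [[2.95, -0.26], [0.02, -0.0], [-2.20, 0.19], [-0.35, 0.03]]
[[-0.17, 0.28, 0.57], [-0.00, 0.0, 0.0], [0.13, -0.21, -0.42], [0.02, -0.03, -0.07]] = z@[[-0.06, 0.1, 0.20], [-0.02, 0.04, 0.08]]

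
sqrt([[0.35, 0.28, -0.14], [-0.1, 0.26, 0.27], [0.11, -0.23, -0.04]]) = [[0.62, 0.18, -0.22], [-0.1, 0.6, 0.29], [0.09, -0.29, 0.25]]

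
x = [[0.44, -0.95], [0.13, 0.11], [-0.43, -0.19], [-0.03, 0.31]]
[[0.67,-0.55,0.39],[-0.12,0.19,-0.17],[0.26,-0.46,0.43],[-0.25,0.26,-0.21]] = x @ [[-0.24, 0.68, -0.68], [-0.82, 0.89, -0.73]]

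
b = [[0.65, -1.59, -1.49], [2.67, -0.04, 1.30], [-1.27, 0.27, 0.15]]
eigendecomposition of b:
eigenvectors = [[(0.16+0.43j), 0.16-0.43j, (-0.52+0j)], [0.81+0.00j, 0.81-0.00j, (-0.54+0j)], [(-0.36+0.05j), (-0.36-0.05j), 0.67+0.00j]]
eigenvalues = [(-0.08+1.49j), (-0.08-1.49j), (0.92+0j)]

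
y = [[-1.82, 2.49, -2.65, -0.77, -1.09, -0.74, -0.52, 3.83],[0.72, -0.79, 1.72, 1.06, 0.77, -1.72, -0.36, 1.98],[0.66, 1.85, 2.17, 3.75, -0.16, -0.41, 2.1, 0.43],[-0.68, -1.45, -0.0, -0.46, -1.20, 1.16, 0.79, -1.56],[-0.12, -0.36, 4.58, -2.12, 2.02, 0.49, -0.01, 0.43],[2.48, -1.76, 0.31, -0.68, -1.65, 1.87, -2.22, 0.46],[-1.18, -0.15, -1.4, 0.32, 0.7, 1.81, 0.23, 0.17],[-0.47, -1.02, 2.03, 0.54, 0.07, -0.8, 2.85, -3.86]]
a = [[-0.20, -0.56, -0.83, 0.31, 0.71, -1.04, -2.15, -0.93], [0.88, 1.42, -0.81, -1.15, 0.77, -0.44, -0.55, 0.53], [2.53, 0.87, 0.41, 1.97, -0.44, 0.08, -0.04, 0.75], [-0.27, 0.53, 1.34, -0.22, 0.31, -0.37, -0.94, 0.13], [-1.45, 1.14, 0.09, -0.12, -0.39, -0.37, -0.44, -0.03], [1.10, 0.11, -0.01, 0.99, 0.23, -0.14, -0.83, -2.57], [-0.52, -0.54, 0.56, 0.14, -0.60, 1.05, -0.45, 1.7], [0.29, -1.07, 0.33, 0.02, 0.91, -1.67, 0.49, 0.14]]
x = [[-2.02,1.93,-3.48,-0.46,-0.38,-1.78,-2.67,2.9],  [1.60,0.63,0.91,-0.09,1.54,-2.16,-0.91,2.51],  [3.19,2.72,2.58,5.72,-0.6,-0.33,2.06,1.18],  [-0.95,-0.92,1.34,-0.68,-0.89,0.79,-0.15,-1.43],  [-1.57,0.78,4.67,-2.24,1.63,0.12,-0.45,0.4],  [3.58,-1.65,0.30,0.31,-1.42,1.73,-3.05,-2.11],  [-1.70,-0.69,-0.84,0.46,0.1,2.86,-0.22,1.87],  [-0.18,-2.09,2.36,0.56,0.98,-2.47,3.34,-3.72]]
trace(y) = -0.64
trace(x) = -0.07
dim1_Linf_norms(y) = [3.83, 1.98, 3.75, 1.56, 4.58, 2.48, 1.81, 3.86]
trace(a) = 0.57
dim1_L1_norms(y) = [13.91, 9.12, 11.53, 7.3, 10.13, 11.43, 5.96, 11.64]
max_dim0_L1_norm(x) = 16.48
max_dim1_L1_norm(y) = 13.91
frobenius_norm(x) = 15.91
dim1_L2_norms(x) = [6.24, 4.24, 7.94, 2.74, 5.74, 5.87, 4.0, 6.51]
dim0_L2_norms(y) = [3.54, 4.08, 6.47, 4.62, 3.25, 3.56, 4.31, 6.04]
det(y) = -2137.51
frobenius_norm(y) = 13.06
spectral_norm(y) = 8.09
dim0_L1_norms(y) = [8.13, 9.87, 14.86, 9.7, 7.66, 9.0, 9.08, 12.72]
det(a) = -2.13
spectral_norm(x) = 9.23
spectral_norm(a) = 4.07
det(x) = 25484.45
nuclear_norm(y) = 31.16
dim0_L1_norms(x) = [14.79, 11.41, 16.48, 10.52, 7.54, 12.24, 12.85, 16.12]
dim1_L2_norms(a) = [2.87, 2.48, 3.46, 1.83, 1.98, 3.09, 2.33, 2.28]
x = y + a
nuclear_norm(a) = 18.29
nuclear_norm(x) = 38.46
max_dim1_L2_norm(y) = 5.81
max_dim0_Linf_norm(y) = 4.58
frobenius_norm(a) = 7.33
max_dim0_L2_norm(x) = 7.04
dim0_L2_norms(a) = [3.31, 2.47, 1.93, 2.52, 1.67, 2.34, 2.67, 3.35]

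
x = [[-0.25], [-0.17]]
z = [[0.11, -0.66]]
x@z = [[-0.03, 0.16], [-0.02, 0.11]]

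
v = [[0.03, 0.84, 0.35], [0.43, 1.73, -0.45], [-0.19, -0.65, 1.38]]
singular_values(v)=[2.25, 1.23, 0.13]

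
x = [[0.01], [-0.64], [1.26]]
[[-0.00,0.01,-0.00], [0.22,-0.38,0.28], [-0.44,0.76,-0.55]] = x@[[-0.35, 0.6, -0.44]]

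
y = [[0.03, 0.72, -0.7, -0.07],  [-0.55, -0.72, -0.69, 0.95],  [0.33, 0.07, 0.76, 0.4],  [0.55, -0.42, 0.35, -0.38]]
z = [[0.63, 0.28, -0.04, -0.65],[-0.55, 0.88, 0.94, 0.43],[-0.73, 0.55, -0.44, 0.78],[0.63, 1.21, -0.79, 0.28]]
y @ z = [[0.09, 0.17, 1.04, -0.28], [1.15, -0.02, -1.10, -0.22], [-0.13, 1.06, -0.6, 0.52], [0.08, -0.48, -0.27, -0.37]]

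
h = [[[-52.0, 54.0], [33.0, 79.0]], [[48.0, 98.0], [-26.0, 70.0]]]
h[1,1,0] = -26.0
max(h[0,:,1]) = 79.0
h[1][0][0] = 48.0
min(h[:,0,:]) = -52.0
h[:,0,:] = [[-52.0, 54.0], [48.0, 98.0]]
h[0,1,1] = 79.0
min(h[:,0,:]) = -52.0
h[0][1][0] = 33.0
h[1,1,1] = 70.0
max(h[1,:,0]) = 48.0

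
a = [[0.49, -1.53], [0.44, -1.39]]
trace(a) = -0.90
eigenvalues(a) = [0.01, -0.91]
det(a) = -0.01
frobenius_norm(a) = 2.17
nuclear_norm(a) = 2.17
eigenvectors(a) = [[0.95, 0.74], [0.3, 0.67]]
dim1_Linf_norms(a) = [1.53, 1.39]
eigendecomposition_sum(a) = [[0.01, -0.01], [0.0, -0.0]] + [[0.48, -1.52], [0.44, -1.39]]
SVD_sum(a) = [[0.49, -1.53], [0.44, -1.39]] + [[0.0, 0.0], [-0.00, -0.00]]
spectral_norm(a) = 2.17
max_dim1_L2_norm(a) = 1.61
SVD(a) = [[-0.74, -0.67],  [-0.67, 0.74]] @ diag([2.1694899723533037, 0.0036414088567695143]) @ [[-0.30, 0.95], [-0.95, -0.30]]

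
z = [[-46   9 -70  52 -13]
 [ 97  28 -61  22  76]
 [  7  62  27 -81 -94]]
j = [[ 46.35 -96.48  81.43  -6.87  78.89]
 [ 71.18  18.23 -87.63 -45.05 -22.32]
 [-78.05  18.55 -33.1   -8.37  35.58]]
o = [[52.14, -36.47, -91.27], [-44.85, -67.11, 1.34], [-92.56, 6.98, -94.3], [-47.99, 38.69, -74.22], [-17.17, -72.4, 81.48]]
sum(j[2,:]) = -65.39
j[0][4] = 78.89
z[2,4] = -94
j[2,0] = -78.05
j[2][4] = 35.58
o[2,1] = 6.98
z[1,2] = -61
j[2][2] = -33.1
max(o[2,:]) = 6.98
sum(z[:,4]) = -31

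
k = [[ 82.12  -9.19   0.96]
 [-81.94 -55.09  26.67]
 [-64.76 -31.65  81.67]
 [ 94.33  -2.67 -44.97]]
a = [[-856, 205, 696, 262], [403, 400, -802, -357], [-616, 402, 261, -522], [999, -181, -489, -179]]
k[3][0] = 94.33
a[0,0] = -856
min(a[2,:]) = -616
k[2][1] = -31.65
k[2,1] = -31.65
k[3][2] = -44.97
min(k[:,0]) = -81.94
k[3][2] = -44.97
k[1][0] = -81.94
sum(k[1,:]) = -110.36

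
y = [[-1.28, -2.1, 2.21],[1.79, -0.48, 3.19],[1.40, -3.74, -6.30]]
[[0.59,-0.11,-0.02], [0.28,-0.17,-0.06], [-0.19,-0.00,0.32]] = y @ [[-0.06, -0.03, 0.01], [-0.14, 0.04, -0.03], [0.1, -0.03, -0.03]]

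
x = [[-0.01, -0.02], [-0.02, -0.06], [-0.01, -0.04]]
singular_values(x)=[0.08, 0.0]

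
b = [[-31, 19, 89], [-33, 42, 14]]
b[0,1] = 19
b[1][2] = 14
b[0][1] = 19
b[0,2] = 89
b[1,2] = 14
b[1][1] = 42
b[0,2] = 89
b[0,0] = -31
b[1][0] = -33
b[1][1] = 42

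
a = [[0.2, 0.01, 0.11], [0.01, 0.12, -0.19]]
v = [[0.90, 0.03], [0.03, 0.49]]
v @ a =[[0.18, 0.01, 0.09], [0.01, 0.06, -0.09]]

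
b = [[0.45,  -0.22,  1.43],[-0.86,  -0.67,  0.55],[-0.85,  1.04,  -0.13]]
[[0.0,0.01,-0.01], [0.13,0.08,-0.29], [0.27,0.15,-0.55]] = b @ [[-0.19,-0.11,0.4],[0.11,0.06,-0.22],[0.08,0.05,-0.17]]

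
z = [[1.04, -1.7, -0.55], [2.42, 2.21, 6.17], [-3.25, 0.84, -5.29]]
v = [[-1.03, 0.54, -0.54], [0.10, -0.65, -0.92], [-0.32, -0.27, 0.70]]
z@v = [[-1.07, 1.82, 0.62],[-4.25, -1.8, 0.98],[5.12, -0.87, -2.72]]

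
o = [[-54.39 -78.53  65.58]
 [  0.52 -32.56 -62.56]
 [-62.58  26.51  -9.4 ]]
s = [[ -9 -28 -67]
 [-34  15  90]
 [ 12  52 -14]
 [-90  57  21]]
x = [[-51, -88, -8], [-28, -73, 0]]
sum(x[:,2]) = -8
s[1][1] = 15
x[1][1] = -73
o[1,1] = -32.56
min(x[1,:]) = -73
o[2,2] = -9.4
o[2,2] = -9.4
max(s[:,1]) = 57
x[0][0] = -51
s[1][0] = -34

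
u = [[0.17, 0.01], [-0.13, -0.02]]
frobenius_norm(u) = 0.22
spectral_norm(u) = 0.21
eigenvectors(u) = [[0.82, -0.05], [-0.58, 1.0]]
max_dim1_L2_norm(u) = 0.17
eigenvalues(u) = [0.16, -0.01]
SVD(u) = [[-0.79, 0.61], [0.61, 0.79]] @ diag([0.21495244791463708, 0.009769602627805202]) @ [[-1.0, -0.09],[0.09, -1.0]]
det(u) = -0.00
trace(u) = 0.15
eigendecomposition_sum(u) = [[0.17,0.01],  [-0.12,-0.01]] + [[0.00, 0.00],[-0.01, -0.01]]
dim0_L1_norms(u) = [0.3, 0.03]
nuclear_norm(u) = 0.22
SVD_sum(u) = [[0.17, 0.02], [-0.13, -0.01]] + [[0.00, -0.01],[0.00, -0.01]]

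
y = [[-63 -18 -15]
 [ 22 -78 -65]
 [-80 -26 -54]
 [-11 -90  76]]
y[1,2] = -65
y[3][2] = 76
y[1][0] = 22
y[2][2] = -54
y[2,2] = -54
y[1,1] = -78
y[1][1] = -78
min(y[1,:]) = -78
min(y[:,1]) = -90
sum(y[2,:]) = -160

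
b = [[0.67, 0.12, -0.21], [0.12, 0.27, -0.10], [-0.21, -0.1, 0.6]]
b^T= [[0.67,0.12,-0.21], [0.12,0.27,-0.10], [-0.21,-0.1,0.60]]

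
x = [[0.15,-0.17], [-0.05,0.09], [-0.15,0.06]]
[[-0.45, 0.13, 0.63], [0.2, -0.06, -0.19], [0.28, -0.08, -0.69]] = x@ [[-1.29, 0.31, 4.77],[1.51, -0.49, 0.50]]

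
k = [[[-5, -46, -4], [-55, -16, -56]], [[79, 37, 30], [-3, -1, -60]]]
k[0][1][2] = -56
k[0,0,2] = -4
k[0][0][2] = -4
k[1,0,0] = 79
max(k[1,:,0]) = 79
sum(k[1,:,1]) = 36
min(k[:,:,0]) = -55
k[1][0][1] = 37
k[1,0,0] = 79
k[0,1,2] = -56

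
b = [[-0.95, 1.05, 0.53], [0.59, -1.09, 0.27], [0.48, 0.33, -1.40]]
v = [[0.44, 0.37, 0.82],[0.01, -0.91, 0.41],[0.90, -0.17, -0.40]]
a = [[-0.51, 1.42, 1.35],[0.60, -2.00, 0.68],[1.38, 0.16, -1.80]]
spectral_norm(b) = 1.92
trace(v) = -0.87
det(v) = 1.00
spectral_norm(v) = 1.00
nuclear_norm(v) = 3.00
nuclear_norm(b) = 3.51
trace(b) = -3.44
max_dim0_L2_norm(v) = 1.0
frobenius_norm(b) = 2.49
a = v + b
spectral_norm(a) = 2.81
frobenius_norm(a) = 3.75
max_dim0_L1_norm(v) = 1.63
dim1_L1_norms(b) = [2.53, 1.95, 2.21]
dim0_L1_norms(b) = [2.02, 2.47, 2.2]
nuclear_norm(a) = 5.93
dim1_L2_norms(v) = [1.0, 1.0, 1.0]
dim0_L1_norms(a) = [2.49, 3.58, 3.83]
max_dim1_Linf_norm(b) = 1.4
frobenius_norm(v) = 1.73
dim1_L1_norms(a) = [3.28, 3.28, 3.34]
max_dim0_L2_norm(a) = 2.46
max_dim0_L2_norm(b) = 1.55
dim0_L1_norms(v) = [1.35, 1.45, 1.63]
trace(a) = -4.31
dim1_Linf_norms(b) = [1.05, 1.09, 1.4]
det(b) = 0.02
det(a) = 4.94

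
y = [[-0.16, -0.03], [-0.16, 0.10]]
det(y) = -0.021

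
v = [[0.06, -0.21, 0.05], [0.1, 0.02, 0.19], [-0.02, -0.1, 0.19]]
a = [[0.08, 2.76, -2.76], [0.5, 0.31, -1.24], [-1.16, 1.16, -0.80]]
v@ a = [[-0.16, 0.16, 0.05], [-0.20, 0.50, -0.45], [-0.27, 0.13, 0.03]]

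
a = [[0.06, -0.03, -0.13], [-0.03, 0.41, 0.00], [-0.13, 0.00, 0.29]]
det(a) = -0.00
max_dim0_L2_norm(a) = 0.41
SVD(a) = [[-0.13,-0.39,0.91], [0.98,-0.18,0.07], [0.14,0.9,0.41]] @ diag([0.4141288203095647, 0.3462617040328691, 0.00039052434243381725]) @ [[-0.13, 0.98, 0.14], [-0.39, -0.18, 0.9], [-0.91, -0.07, -0.41]]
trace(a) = 0.76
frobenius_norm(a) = 0.54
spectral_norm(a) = 0.41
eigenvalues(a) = [-0.0, 0.35, 0.41]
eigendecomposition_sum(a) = [[-0.00, -0.00, -0.00], [-0.00, -0.00, -0.0], [-0.0, -0.00, -0.0]] + [[0.05, 0.02, -0.12],  [0.02, 0.01, -0.06],  [-0.12, -0.06, 0.28]] + [[0.01, -0.05, -0.01], [-0.05, 0.40, 0.06], [-0.01, 0.06, 0.01]]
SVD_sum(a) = [[0.01, -0.05, -0.01], [-0.05, 0.40, 0.06], [-0.01, 0.06, 0.01]] + [[0.05, 0.02, -0.12],[0.02, 0.01, -0.06],[-0.12, -0.06, 0.28]] + [[-0.00, -0.00, -0.0], [-0.00, -0.0, -0.00], [-0.0, -0.0, -0.00]]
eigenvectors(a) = [[-0.91, -0.39, 0.13], [-0.07, -0.18, -0.98], [-0.41, 0.90, -0.14]]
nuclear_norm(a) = 0.76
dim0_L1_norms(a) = [0.22, 0.44, 0.42]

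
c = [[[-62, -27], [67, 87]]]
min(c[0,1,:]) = 67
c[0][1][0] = 67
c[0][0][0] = -62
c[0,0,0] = -62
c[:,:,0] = [[-62, 67]]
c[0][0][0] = -62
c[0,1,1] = 87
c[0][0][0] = -62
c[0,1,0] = 67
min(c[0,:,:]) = -62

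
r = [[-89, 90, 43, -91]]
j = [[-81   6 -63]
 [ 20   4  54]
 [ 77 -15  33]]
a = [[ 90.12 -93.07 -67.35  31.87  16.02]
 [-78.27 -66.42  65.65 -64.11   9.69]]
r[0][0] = -89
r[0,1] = 90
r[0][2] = 43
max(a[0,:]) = 90.12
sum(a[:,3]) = -32.239999999999995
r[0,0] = -89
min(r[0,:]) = -91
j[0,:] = [-81, 6, -63]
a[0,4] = 16.02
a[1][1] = -66.42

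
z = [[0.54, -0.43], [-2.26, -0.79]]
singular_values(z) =[2.42, 0.58]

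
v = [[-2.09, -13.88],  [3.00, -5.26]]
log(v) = [[2.51, -4.66], [1.01, 1.45]]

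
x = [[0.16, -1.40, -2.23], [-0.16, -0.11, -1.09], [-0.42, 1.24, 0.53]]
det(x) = -0.01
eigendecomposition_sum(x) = [[(-0.18+0j), (0.27-0j), -0.18+0.00j], [(-0.07+0j), 0.11-0.00j, (-0.08+0j)], [0.03-0.00j, -0.05+0.00j, 0.03-0.00j]] + [[(0.17-1.52j), (-0.83+3.26j), -1.02-0.86j],[(-0.04-0.67j), (-0.11+1.47j), -0.51-0.29j],[-0.23+0.49j, 0.64-1.00j, 0.25+0.40j]] + [[0.17+1.52j,-0.83-3.26j,(-1.02+0.86j)],[(-0.04+0.67j),-0.11-1.47j,-0.51+0.29j],[-0.23-0.49j,0.64+1.00j,0.25-0.40j]]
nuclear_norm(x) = 4.02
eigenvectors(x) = [[-0.91+0.00j, (-0.87+0j), (-0.87-0j)], [-0.38+0.00j, (-0.38+0.07j), -0.38-0.07j], [(0.16+0j), (0.29+0.1j), (0.29-0.1j)]]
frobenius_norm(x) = 3.19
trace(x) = 0.58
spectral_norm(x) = 3.03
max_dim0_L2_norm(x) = 2.54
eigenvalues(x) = [(-0.03+0j), (0.31+0.36j), (0.31-0.36j)]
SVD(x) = [[-0.87, -0.14, 0.48], [-0.31, -0.59, -0.74], [0.39, -0.79, 0.47]] @ diag([3.0337584433837237, 0.9876759824459327, 0.0024209290408319]) @ [[-0.08, 0.57, 0.82], [0.41, -0.73, 0.55], [-0.91, -0.38, 0.17]]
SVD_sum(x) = [[0.22, -1.50, -2.15], [0.08, -0.54, -0.77], [-0.10, 0.67, 0.96]] + [[-0.06, 0.10, -0.08], [-0.24, 0.43, -0.32], [-0.32, 0.57, -0.43]] + [[-0.0, -0.00, 0.0], [0.00, 0.00, -0.00], [-0.0, -0.00, 0.0]]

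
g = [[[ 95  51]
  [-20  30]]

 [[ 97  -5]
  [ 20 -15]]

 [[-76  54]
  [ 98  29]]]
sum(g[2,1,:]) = 127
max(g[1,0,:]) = 97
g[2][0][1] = 54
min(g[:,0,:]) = -76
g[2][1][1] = 29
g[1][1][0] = 20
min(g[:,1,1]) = -15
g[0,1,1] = 30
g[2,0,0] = -76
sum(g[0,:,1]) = 81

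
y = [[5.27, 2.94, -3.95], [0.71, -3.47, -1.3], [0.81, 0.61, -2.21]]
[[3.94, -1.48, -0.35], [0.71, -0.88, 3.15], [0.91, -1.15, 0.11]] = y @ [[0.61, 0.12, 0.24], [-0.01, 0.06, -0.79], [-0.19, 0.58, -0.18]]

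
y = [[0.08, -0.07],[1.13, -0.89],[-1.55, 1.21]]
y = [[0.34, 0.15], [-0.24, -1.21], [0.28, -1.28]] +[[-0.26, -0.22], [1.37, 0.32], [-1.83, 2.49]]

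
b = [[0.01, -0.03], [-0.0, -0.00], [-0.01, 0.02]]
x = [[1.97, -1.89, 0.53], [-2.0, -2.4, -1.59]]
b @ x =[[0.08, 0.05, 0.05], [0.00, 0.0, 0.0], [-0.06, -0.03, -0.04]]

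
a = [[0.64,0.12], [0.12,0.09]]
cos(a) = [[0.80,-0.04], [-0.04,0.99]]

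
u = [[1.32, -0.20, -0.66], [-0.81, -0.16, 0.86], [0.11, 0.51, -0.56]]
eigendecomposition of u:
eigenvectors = [[-0.88, 0.43, 0.16], [0.47, 0.67, -0.64], [0.07, 0.60, 0.75]]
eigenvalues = [1.48, 0.09, -0.97]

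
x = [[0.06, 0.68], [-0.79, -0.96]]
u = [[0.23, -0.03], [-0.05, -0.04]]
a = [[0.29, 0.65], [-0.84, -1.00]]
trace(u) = 0.19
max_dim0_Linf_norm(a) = 1.0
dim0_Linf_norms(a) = [0.84, 1.0]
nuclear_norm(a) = 1.65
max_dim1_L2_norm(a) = 1.31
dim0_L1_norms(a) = [1.13, 1.65]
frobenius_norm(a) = 1.49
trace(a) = -0.71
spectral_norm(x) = 1.37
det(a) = 0.26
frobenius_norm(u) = 0.24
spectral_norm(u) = 0.24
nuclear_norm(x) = 1.72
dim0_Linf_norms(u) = [0.23, 0.04]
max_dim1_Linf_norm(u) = 0.23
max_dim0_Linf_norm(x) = 0.96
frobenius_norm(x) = 1.42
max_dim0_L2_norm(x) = 1.18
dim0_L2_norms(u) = [0.24, 0.05]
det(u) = -0.01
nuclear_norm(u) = 0.28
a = x + u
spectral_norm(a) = 1.48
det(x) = 0.48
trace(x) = -0.90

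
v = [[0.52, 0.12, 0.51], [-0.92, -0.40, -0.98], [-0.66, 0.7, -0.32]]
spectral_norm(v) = 1.68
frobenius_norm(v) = 1.88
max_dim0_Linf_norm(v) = 0.98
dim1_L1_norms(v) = [1.15, 2.3, 1.68]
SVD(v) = [[-0.44,0.09,0.89], [0.81,-0.39,0.44], [0.39,0.92,0.10]] @ diag([1.681818330767733, 0.8433172742563233, 0.001754204811751106]) @ [[-0.73, -0.06, -0.68], [-0.23, 0.96, 0.16], [0.64, 0.28, -0.72]]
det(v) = 0.00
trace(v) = -0.20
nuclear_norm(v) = 2.53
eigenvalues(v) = [0j, (-0.1+0.94j), (-0.1-0.94j)]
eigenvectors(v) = [[(-0.64+0j), 0.12+0.31j, (0.12-0.31j)],[(-0.28+0j), -0.10-0.63j, (-0.1+0.63j)],[0.72+0.00j, (-0.69+0j), -0.69-0.00j]]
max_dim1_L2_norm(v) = 1.4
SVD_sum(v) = [[0.54, 0.04, 0.50], [-1.00, -0.08, -0.93], [-0.48, -0.04, -0.45]] + [[-0.02, 0.07, 0.01], [0.08, -0.32, -0.05], [-0.18, 0.74, 0.13]] + [[0.00, 0.00, -0.00], [0.0, 0.00, -0.0], [0.00, 0.0, -0.00]]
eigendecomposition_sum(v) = [[0j, 0j, 0j], [0j, 0j, 0j], [(-0-0j), -0.00-0.00j, -0.00-0.00j]] + [[0.26+0.07j, (0.06-0.2j), 0.25-0.02j], [(-0.46-0.24j), -0.20+0.36j, (-0.49-0.07j)], [(-0.33+0.45j), (0.35+0.27j), (-0.16+0.51j)]] + [[0.26-0.07j,0.06+0.20j,0.25+0.02j], [(-0.46+0.24j),(-0.2-0.36j),(-0.49+0.07j)], [-0.33-0.45j,(0.35-0.27j),-0.16-0.51j]]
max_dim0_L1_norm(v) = 2.1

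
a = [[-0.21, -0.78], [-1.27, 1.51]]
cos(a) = [[0.58, 0.35], [0.57, -0.18]]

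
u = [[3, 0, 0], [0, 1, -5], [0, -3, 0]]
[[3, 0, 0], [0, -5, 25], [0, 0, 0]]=u @ [[1, 0, 0], [0, 0, 0], [0, 1, -5]]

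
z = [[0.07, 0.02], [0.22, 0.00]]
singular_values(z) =[0.23, 0.02]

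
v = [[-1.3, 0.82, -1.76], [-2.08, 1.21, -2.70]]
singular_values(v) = [4.31, 0.05]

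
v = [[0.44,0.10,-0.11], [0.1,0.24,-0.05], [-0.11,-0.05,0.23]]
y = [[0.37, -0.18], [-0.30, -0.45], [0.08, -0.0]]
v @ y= [[0.12,-0.12], [-0.04,-0.13], [-0.01,0.04]]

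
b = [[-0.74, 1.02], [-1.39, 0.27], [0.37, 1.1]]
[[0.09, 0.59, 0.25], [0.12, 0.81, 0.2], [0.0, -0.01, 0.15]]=b@[[-0.08, -0.55, -0.11], [0.03, 0.18, 0.17]]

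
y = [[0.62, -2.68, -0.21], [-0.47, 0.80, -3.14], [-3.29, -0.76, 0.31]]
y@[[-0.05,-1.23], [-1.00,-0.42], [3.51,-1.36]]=[[1.91,  0.65], [-11.80,  4.51], [2.01,  3.94]]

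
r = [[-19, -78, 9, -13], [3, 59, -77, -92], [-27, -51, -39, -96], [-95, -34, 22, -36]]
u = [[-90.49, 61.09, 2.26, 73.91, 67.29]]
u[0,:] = [-90.49, 61.09, 2.26, 73.91, 67.29]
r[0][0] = -19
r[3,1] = -34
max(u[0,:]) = 73.91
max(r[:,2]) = 22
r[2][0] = -27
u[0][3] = 73.91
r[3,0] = -95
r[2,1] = -51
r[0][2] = 9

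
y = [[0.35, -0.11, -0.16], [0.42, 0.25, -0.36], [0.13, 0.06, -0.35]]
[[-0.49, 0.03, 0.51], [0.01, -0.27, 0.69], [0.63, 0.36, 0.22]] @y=[[-0.09, 0.09, -0.11], [-0.02, -0.03, -0.15], [0.40, 0.03, -0.31]]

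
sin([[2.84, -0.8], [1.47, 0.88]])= [[0.77, 0.24], [-0.43, 1.35]]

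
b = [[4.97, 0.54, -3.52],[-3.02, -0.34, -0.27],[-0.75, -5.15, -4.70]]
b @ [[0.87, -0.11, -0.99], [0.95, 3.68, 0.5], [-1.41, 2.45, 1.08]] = [[9.8, -7.18, -8.45], [-2.57, -1.58, 2.53], [1.08, -30.38, -6.91]]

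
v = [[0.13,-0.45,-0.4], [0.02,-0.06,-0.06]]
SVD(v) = [[-0.99, -0.14], [-0.14, 0.99]] @ diag([0.6220714733866687, 0.005204036754206681]) @ [[-0.21, 0.73, 0.65], [0.31, 0.68, -0.66]]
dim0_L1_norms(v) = [0.15, 0.51, 0.46]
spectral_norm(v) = 0.62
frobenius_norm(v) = 0.62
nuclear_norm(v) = 0.63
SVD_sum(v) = [[0.13, -0.45, -0.4], [0.02, -0.06, -0.06]] + [[-0.00,-0.0,0.0], [0.0,0.0,-0.0]]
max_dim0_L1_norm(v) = 0.51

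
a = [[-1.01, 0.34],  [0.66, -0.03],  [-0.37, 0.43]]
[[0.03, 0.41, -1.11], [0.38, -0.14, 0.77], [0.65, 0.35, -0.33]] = a@[[0.67, -0.18, 1.18], [2.08, 0.67, 0.24]]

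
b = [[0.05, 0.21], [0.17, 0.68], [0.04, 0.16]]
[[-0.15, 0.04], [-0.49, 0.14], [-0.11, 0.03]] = b@[[-0.14,-0.25], [-0.68,0.27]]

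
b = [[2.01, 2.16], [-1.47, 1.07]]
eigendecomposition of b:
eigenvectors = [[(0.77+0j), 0.77-0.00j],[-0.17+0.61j, -0.17-0.61j]]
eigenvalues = [(1.54+1.72j), (1.54-1.72j)]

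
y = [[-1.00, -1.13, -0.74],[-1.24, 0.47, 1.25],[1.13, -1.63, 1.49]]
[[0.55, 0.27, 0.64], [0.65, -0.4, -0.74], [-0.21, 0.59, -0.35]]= y@[[-0.48, 0.14, -0.00], [-0.12, -0.32, -0.24], [0.09, -0.06, -0.50]]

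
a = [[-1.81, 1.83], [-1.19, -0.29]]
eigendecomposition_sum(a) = [[-0.90+0.32j, 0.91+0.76j], [-0.60-0.49j, (-0.14+0.95j)]] + [[-0.90-0.32j, 0.92-0.76j], [(-0.6+0.49j), -0.14-0.95j]]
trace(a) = -2.10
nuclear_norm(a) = 3.68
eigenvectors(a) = [[0.78+0.00j, 0.78-0.00j], [(0.32+0.54j), 0.32-0.54j]]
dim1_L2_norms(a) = [2.57, 1.22]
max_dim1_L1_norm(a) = 3.64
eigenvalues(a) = [(-1.05+1.26j), (-1.05-1.26j)]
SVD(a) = [[-0.96, -0.28], [-0.28, 0.96]] @ diag([2.6638057270599447, 1.0145634768128802]) @ [[0.78, -0.63], [-0.63, -0.78]]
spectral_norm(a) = 2.66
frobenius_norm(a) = 2.85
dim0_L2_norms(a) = [2.17, 1.85]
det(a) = 2.70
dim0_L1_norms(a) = [3.0, 2.12]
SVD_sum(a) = [[-1.99, 1.61], [-0.58, 0.47]] + [[0.18,  0.22], [-0.61,  -0.76]]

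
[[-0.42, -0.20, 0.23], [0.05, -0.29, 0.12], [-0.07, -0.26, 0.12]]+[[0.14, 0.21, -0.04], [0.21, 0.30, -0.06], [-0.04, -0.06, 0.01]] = [[-0.28, 0.01, 0.19], [0.26, 0.01, 0.06], [-0.11, -0.32, 0.13]]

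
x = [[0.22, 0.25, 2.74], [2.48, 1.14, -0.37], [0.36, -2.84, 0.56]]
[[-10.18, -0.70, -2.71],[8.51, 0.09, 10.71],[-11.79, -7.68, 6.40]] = x @ [[1.21,-1.16,4.99], [3.49,2.48,-1.86], [-4.13,-0.39,-1.22]]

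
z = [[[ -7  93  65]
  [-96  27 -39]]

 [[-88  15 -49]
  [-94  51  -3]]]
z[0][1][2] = -39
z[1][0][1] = 15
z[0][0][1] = 93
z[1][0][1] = 15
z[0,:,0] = [-7, -96]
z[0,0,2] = 65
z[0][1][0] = -96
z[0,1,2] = -39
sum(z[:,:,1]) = 186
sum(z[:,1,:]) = -154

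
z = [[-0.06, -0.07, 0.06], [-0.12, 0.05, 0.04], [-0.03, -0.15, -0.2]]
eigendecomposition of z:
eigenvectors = [[(-0.48+0j), (-0.25-0.44j), -0.25+0.44j], [(0.81+0j), -0.18-0.32j, (-0.18+0.32j)], [-0.35+0.00j, (0.78+0j), 0.78-0.00j]]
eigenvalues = [(0.1+0j), (-0.16+0.08j), (-0.16-0.08j)]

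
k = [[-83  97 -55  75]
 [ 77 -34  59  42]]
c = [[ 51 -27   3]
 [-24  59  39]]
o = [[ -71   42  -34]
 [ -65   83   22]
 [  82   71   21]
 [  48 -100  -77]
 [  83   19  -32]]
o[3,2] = -77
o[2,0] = 82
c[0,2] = 3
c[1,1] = 59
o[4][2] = -32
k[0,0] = -83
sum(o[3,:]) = -129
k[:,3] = [75, 42]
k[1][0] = 77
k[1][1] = -34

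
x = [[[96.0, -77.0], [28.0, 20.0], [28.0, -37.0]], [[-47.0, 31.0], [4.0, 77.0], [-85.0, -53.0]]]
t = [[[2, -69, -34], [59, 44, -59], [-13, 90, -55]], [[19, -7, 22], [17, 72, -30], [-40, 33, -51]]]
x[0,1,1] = 20.0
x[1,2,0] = -85.0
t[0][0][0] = 2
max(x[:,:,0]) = 96.0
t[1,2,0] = -40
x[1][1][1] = 77.0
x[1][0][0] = -47.0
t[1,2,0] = -40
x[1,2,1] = -53.0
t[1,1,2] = -30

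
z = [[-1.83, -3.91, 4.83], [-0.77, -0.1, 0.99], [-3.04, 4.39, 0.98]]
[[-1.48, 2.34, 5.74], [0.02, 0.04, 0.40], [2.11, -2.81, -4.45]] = z@[[-0.05, -0.09, 0.55], [0.44, -0.68, -0.80], [0.03, -0.10, 0.75]]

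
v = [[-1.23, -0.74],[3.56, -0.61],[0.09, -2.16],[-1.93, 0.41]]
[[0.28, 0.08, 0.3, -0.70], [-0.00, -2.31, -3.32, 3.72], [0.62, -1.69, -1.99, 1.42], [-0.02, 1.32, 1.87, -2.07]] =v@[[-0.05, -0.52, -0.78, 0.94], [-0.29, 0.76, 0.89, -0.62]]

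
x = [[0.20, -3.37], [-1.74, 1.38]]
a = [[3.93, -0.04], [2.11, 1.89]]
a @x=[[0.86, -13.30], [-2.87, -4.50]]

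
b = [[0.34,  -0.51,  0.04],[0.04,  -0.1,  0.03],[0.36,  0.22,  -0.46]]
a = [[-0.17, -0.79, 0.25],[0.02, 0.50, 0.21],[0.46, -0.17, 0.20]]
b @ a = [[-0.05, -0.53, -0.01], [0.00, -0.09, -0.00], [-0.27, -0.10, 0.04]]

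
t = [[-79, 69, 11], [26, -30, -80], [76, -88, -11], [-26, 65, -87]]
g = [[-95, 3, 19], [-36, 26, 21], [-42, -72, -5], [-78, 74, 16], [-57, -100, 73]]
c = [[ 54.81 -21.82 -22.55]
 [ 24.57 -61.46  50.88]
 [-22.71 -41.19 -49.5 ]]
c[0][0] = 54.81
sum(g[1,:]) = 11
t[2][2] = -11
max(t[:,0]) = 76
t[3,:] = [-26, 65, -87]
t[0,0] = -79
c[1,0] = 24.57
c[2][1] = -41.19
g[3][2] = 16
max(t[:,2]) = 11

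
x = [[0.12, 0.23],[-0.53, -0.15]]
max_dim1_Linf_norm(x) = 0.53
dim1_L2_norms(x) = [0.26, 0.55]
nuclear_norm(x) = 0.76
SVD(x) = [[-0.34, 0.94], [0.94, 0.34]] @ diag([0.5821002981022341, 0.17849157669002275]) @ [[-0.93,  -0.38], [-0.38,  0.93]]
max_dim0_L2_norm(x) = 0.54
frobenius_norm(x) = 0.61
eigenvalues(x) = [(-0.02+0.32j), (-0.02-0.32j)]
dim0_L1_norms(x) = [0.65, 0.38]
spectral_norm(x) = 0.58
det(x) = 0.10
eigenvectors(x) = [[-0.21-0.51j, -0.21+0.51j], [0.84+0.00j, (0.84-0j)]]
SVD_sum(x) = [[0.18, 0.07], [-0.51, -0.21]] + [[-0.06,0.16], [-0.02,0.06]]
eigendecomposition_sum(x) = [[0.06+0.16j, (0.12+0.01j)], [-0.27-0.01j, (-0.08+0.16j)]] + [[0.06-0.16j, (0.12-0.01j)], [(-0.27+0.01j), -0.08-0.16j]]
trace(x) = -0.03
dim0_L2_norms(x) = [0.54, 0.27]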